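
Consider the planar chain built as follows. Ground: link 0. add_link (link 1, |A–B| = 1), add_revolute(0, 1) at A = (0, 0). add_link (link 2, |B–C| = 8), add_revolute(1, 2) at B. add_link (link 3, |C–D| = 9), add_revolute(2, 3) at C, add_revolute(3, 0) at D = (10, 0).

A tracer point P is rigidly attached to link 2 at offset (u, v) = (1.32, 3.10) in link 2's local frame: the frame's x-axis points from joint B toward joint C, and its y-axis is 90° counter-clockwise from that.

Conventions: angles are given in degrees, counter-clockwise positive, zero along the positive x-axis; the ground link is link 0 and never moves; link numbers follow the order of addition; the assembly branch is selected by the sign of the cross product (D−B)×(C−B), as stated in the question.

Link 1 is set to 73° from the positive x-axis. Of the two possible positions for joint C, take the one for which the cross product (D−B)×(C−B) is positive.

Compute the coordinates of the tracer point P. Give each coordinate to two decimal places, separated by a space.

A=(0,0), D=(10.00,0)
B = A + 1.00·(cos73°, sin73°) = (0.2924, 0.9563)
|BD| = 9.7546
circle(B,8.00) ∩ circle(D,9.00): a=4.0059, h=6.9248
  candidates: C₊=(4.9579,7.4550) cross=67.549; C₋=(3.6001,-6.3278) cross=-67.549
  branch + wants cross > 0 → take C=(4.9579,7.4550) (cross=67.549)
ex = (C−B)/|BC| = (0.5832,0.8123); ey = (-0.8123,0.5832)
P = B + 1.32·ex + 3.10·ey = (-1.4561,3.8365)

-1.46 3.84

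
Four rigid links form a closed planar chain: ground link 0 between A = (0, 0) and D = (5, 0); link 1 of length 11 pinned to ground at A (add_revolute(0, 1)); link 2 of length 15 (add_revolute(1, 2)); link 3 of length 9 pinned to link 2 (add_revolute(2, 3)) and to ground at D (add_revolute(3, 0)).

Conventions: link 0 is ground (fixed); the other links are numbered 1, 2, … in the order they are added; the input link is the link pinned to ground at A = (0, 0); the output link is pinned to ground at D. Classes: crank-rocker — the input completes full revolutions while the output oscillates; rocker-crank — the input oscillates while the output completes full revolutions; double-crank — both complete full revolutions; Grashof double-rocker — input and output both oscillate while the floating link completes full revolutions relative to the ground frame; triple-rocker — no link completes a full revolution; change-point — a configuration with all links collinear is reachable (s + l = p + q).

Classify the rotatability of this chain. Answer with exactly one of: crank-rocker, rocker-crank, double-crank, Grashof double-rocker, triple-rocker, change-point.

lengths: ground=5, input=11, coupler=15, output=9
sorted: s=5 (shortest), l=15 (longest), p+q=20
s + l = 20 vs p + q = 20
s + l = p + q → change-point (collinear configuration reachable)

change-point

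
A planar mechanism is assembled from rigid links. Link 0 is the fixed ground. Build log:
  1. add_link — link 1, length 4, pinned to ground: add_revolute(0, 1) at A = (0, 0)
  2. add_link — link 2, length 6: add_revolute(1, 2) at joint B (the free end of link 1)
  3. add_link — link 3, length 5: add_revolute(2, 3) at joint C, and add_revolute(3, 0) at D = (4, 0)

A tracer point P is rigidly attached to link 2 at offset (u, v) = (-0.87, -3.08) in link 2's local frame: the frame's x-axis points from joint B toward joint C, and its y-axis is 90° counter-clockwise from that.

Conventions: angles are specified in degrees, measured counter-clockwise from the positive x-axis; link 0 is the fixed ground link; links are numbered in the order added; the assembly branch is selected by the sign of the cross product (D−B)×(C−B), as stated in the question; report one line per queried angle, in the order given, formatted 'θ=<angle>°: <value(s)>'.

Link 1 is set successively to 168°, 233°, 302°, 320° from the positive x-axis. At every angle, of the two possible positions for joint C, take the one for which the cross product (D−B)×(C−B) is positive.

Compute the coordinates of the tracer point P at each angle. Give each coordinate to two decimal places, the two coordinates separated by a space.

A=(0,0), D=(4.00,0)
θ=168°: B = A + 4.00·(cos168°, sin168°) = (-3.9126, 0.8316)
θ=168°: |BD| = 7.9562
θ=168°: circle(B,6.00) ∩ circle(D,5.00): a=4.6694, h=3.7679
θ=168°:   candidates: C₊=(1.1251,4.0908) cross=29.978; C₋=(0.3374,-3.4037) cross=-29.978
θ=168°:   branch + wants cross > 0 → take C=(1.1251,4.0908) (cross=29.978)
θ=168°: ex = (C−B)/|BC| = (0.8396,0.5432); ey = (-0.5432,0.8396)
θ=168°: P = B + -0.87·ex + -3.08·ey = (-2.9700,-2.2269)
θ=233°: B = A + 4.00·(cos233°, sin233°) = (-2.4073, -3.1945)
θ=233°: |BD| = 7.1595
θ=233°: circle(B,6.00) ∩ circle(D,5.00): a=4.3480, h=4.1346
θ=233°:   candidates: C₊=(-0.3610,2.4457) cross=29.602; C₋=(3.3287,-4.9547) cross=-29.602
θ=233°:   branch + wants cross > 0 → take C=(-0.3610,2.4457) (cross=29.602)
θ=233°: ex = (C−B)/|BC| = (0.3410,0.9400); ey = (-0.9400,0.3410)
θ=233°: P = B + -0.87·ex + -3.08·ey = (0.1914,-5.0628)
θ=302°: B = A + 4.00·(cos302°, sin302°) = (2.1197, -3.3922)
θ=302°: |BD| = 3.8785
θ=302°: circle(B,6.00) ∩ circle(D,5.00): a=3.3573, h=4.9728
θ=302°:   candidates: C₊=(-0.6019,1.9550) cross=19.287; C₋=(8.0966,-2.8667) cross=-19.287
θ=302°:   branch + wants cross > 0 → take C=(-0.6019,1.9550) (cross=19.287)
θ=302°: ex = (C−B)/|BC| = (-0.4536,0.8912); ey = (-0.8912,-0.4536)
θ=302°: P = B + -0.87·ex + -3.08·ey = (5.2592,-2.7704)
θ=320°: B = A + 4.00·(cos320°, sin320°) = (3.0642, -2.5712)
θ=320°: |BD| = 2.7362
θ=320°: circle(B,6.00) ∩ circle(D,5.00): a=3.3782, h=4.9586
θ=320°:   candidates: C₊=(-0.4400,2.2993) cross=13.568; C₋=(8.8792,-1.0926) cross=-13.568
θ=320°:   branch + wants cross > 0 → take C=(-0.4400,2.2993) (cross=13.568)
θ=320°: ex = (C−B)/|BC| = (-0.5840,0.8117); ey = (-0.8117,-0.5840)
θ=320°: P = B + -0.87·ex + -3.08·ey = (6.0724,-1.4786)

θ=168°: -2.97 -2.23
θ=233°: 0.19 -5.06
θ=302°: 5.26 -2.77
θ=320°: 6.07 -1.48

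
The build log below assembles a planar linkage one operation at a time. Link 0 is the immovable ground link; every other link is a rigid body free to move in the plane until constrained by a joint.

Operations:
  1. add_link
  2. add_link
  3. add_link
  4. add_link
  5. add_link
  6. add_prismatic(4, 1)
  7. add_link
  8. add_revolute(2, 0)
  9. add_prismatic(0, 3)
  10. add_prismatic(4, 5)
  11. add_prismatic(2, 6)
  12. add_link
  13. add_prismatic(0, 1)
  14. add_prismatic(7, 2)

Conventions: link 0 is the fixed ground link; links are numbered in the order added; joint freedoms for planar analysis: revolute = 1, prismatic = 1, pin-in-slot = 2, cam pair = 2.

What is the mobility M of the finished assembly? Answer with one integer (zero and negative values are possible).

(L,J1,J2)=(1,0,0); link0 fixed
link1: (2,0,0)
link2: (3,0,0)
link3: (4,0,0)
link4: (5,0,0)
link5: (6,0,0)
P 4-1 [J1]: (6,1,0)
link6: (7,1,0)
R 2-0 [J1]: (7,2,0)
P 0-3 [J1]: (7,3,0)
P 4-5 [J1]: (7,4,0)
P 2-6 [J1]: (7,5,0)
link7: (8,5,0)
P 0-1 [J1]: (8,6,0)
P 7-2 [J1]: (8,7,0)
Grübler: 3·7 − 2·7 − 0 = 7

M = 7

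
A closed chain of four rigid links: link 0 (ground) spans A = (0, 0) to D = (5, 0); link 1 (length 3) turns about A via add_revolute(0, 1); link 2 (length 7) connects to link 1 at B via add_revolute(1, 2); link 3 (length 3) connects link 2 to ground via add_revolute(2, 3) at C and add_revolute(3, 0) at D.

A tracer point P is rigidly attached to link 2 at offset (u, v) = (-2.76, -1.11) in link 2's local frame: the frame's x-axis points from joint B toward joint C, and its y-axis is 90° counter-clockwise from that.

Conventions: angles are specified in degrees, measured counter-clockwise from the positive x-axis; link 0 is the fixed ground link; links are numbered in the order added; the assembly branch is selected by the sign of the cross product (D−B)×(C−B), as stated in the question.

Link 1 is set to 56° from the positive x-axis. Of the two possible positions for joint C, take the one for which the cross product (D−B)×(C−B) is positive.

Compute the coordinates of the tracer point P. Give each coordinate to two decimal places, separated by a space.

A=(0,0), D=(5.00,0)
B = A + 3.00·(cos56°, sin56°) = (1.6776, 2.4871)
|BD| = 4.1502
circle(B,7.00) ∩ circle(D,3.00): a=6.8941, h=1.2128
  candidates: C₊=(7.9234,-0.6735) cross=5.033; C₋=(6.4699,-2.6152) cross=-5.033
  branch + wants cross > 0 → take C=(7.9234,-0.6735) (cross=5.033)
ex = (C−B)/|BC| = (0.8923,-0.4515); ey = (0.4515,0.8923)
P = B + -2.76·ex + -1.11·ey = (-1.2863,2.7429)

-1.29 2.74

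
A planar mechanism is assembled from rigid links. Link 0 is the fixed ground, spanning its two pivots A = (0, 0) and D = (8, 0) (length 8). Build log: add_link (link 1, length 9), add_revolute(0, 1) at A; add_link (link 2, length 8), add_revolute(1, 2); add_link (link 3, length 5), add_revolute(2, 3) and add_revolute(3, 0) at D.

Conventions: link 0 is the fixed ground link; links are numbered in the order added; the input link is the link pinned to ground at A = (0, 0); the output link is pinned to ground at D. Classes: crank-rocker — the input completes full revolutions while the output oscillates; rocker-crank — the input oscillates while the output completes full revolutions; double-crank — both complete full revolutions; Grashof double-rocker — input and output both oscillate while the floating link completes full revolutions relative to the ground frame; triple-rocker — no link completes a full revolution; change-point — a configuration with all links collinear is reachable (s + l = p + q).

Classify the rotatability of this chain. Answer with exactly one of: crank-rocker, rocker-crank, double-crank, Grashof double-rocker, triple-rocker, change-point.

lengths: ground=8, input=9, coupler=8, output=5
sorted: s=5 (shortest), l=9 (longest), p+q=16
s + l = 14 vs p + q = 16
s + l < p + q (Grashof) with shortest = output link → rocker-crank

rocker-crank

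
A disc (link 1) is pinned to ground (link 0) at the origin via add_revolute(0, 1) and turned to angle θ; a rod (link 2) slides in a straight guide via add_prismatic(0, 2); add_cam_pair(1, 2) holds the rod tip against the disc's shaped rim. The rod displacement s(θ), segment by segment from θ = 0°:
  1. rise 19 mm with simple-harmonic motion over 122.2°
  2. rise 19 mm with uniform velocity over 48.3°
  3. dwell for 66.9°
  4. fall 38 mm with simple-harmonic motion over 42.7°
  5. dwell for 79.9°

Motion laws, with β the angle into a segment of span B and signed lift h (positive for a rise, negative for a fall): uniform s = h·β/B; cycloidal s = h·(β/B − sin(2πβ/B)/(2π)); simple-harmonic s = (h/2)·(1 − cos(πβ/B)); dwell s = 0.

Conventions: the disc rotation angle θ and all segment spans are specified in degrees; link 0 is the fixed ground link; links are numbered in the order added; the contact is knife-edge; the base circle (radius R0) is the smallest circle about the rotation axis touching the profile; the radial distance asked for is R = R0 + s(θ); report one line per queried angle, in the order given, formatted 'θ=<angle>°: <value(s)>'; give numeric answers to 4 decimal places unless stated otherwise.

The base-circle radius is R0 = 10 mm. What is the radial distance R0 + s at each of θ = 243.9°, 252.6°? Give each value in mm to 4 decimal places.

segment 1 (0° to 122.2°, simple-harmonic, h = 19) is passed completely: s = 0.0000 + (19) = 19.0000
segment 2 (122.2° to 170.5°, uniform, h = 19) is passed completely: s = 19.0000 + (19) = 38.0000
segment 3 (170.5° to 237.4°, dwell): s unchanged at 38.0000
θ = 243.9° falls in segment 4 (237.4° to 280.1°, simple-harmonic, h = -38): β = 243.9 − 237.4 = 6.5°, B = 42.7°; Δs = -38/2·(1 − cos(π·0.1522)) = -2.1316; s = 38.0000 − 2.1316 = 35.8684
θ = 252.6° falls in segment 4 (237.4° to 280.1°, simple-harmonic, h = -38): β = 252.6 − 237.4 = 15.2°, B = 42.7°; Δs = -38/2·(1 − cos(π·0.3560)) = -10.6933; s = 38.0000 − 10.6933 = 27.3067
θ=243.9°: R = R0 + s = 10 + 35.8684 = 45.8684
θ=252.6°: R = R0 + s = 10 + 27.3067 = 37.3067

θ=243.9°: 45.8684
θ=252.6°: 37.3067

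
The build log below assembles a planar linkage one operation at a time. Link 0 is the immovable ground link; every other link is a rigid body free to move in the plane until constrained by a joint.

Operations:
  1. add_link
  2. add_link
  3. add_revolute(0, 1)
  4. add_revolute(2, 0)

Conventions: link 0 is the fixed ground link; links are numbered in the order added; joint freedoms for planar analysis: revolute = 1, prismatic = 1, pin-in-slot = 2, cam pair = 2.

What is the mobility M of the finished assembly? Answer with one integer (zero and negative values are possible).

ground; <1,0,0>
#1 <2,0,0>
#2 <3,0,0>
R:0↔1 J1 <3,1,0>
R:2↔0 J1 <3,2,0>
3×2 − 2×2 − 1×0 = 2

M = 2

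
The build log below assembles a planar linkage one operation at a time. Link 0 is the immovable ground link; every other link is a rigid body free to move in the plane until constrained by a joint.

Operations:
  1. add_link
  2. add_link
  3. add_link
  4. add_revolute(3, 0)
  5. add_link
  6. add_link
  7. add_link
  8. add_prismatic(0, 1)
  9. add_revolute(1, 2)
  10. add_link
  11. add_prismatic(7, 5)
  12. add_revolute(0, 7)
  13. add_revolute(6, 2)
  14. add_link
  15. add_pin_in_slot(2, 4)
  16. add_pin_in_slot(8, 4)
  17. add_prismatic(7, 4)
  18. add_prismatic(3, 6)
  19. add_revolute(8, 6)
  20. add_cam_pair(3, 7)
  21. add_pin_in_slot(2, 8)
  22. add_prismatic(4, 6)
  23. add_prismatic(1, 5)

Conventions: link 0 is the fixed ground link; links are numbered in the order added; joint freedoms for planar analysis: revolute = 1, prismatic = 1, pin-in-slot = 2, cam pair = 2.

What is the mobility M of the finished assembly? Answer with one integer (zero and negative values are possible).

ground; <1,0,0>
#1 <2,0,0>
#2 <3,0,0>
#3 <4,0,0>
R:3↔0 J1 <4,1,0>
#4 <5,1,0>
#5 <6,1,0>
#6 <7,1,0>
P:0↔1 J1 <7,2,0>
R:1↔2 J1 <7,3,0>
#7 <8,3,0>
P:7↔5 J1 <8,4,0>
R:0↔7 J1 <8,5,0>
R:6↔2 J1 <8,6,0>
#8 <9,6,0>
PS:2↔4 J2 <9,6,1>
PS:8↔4 J2 <9,6,2>
P:7↔4 J1 <9,7,2>
P:3↔6 J1 <9,8,2>
R:8↔6 J1 <9,9,2>
C:3↔7 J2 <9,9,3>
PS:2↔8 J2 <9,9,4>
P:4↔6 J1 <9,10,4>
P:1↔5 J1 <9,11,4>
3×8 − 2×11 − 1×4 = -2

M = -2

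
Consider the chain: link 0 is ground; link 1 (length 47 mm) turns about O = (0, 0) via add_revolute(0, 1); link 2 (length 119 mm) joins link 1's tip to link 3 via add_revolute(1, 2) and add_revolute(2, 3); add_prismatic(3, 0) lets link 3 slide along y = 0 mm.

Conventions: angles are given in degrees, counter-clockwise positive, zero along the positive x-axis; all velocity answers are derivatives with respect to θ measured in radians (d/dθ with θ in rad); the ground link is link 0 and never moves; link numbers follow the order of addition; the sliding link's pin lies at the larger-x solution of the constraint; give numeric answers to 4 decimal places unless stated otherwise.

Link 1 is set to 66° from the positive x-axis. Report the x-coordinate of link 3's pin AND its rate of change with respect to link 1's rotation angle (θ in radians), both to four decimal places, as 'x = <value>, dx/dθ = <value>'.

geometry: r = 47 mm, L = 119 mm, e = 0 mm
crank pin P = (r cos θ, r sin θ) = (19.116622, 42.936637)
h = r sin θ − e = 42.936637 − 0 = 42.936637
x = r cos θ + √(L² − h²) = 19.116622 + 110.983986 = 130.100609
dx/dθ = −r sin θ − h·r cos θ/√(L² − h²) (θ in radians; h = 42.936637) = -50.332329

x = 130.1006, dx/dθ = -50.3323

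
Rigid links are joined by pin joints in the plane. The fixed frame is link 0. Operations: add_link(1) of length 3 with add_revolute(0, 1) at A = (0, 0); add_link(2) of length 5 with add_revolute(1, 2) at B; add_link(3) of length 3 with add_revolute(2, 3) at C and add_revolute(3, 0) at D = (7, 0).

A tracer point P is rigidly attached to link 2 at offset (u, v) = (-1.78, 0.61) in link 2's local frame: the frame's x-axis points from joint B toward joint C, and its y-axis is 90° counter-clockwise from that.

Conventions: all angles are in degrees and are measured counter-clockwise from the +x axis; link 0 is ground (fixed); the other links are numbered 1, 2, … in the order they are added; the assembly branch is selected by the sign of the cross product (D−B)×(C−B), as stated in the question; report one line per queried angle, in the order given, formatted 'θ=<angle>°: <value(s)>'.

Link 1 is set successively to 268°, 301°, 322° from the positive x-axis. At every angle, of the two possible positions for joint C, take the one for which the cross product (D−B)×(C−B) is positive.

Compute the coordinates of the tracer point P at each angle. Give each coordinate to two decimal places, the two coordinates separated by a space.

A=(0,0), D=(7.00,0)
θ=268°: B = A + 3.00·(cos268°, sin268°) = (-0.1047, -2.9982)
θ=268°: |BD| = 7.7114
θ=268°: circle(B,5.00) ∩ circle(D,3.00): a=4.8931, h=1.0283
θ=268°:   candidates: C₊=(4.0037,-0.1484) cross=7.929; C₋=(4.8032,-2.0431) cross=-7.929
θ=268°:   branch + wants cross > 0 → take C=(4.0037,-0.1484) (cross=7.929)
θ=268°: ex = (C−B)/|BC| = (0.8217,0.5700); ey = (-0.5700,0.8217)
θ=268°: P = B + -1.78·ex + 0.61·ey = (-1.9150,-3.5115)
θ=301°: B = A + 3.00·(cos301°, sin301°) = (1.5451, -2.5715)
θ=301°: |BD| = 6.0306
θ=301°: circle(B,5.00) ∩ circle(D,3.00): a=4.3419, h=2.4795
θ=301°:   candidates: C₊=(4.4152,1.5227) cross=14.953; C₋=(6.5298,-2.9629) cross=-14.953
θ=301°:   branch + wants cross > 0 → take C=(4.4152,1.5227) (cross=14.953)
θ=301°: ex = (C−B)/|BC| = (0.5740,0.8188); ey = (-0.8188,0.5740)
θ=301°: P = B + -1.78·ex + 0.61·ey = (0.0239,-3.6789)
θ=322°: B = A + 3.00·(cos322°, sin322°) = (2.3640, -1.8470)
θ=322°: |BD| = 4.9903
θ=322°: circle(B,5.00) ∩ circle(D,3.00): a=4.0983, h=2.8643
θ=322°:   candidates: C₊=(5.1112,2.3307) cross=14.294; C₋=(7.2314,-2.9911) cross=-14.294
θ=322°:   branch + wants cross > 0 → take C=(5.1112,2.3307) (cross=14.294)
θ=322°: ex = (C−B)/|BC| = (0.5494,0.8355); ey = (-0.8355,0.5494)
θ=322°: P = B + -1.78·ex + 0.61·ey = (0.8764,-2.9991)

θ=268°: -1.91 -3.51
θ=301°: 0.02 -3.68
θ=322°: 0.88 -3.00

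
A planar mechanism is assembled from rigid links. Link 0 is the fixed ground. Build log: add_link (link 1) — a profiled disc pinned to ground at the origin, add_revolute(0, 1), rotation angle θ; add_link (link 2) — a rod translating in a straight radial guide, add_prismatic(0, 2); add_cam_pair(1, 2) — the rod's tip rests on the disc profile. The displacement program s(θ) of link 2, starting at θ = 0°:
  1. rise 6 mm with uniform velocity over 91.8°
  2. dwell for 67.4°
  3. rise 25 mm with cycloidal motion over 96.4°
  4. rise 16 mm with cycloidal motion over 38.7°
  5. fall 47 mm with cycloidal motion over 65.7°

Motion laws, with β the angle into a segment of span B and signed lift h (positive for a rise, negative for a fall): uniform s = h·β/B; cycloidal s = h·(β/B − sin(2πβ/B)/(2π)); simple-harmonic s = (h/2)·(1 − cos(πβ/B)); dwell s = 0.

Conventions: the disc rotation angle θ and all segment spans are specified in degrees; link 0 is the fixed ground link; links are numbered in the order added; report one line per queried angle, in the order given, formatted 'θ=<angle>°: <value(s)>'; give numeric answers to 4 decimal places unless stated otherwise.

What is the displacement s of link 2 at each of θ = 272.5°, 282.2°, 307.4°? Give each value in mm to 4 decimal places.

seg 1 [0°–91.8°] uniform, h=6: full span → s += 6 → s = 6.0000
seg 2 [91.8°–159.2°] dwell: s stays 6.0000
seg 3 [159.2°–255.6°] cycloidal, h=25: full span → s += 25 → s = 31.0000
seg 4 [255.6°–294.3°] cycloidal, h=16: θ=272.5° here. β=16.9, B=38.7. 16·(0.4367 − sin(2π·0.4367)/(2π)) = 6.0007 → s = 37.0007
seg 4 [255.6°–294.3°] cycloidal, h=16: θ=282.2° here. β=26.6, B=38.7. 16·(0.6873 − sin(2π·0.6873)/(2π)) = 13.3491 → s = 44.3491
seg 4 [255.6°–294.3°] cycloidal, h=16: full span → s += 16 → s = 47.0000
seg 5 [294.3°–360°] cycloidal, h=-47: θ=307.4° here. β=13.1, B=65.7. -47·(0.1994 − sin(2π·0.1994)/(2π)) = -2.2661 → s = 44.7339

θ=272.5°: 37.0007
θ=282.2°: 44.3491
θ=307.4°: 44.7339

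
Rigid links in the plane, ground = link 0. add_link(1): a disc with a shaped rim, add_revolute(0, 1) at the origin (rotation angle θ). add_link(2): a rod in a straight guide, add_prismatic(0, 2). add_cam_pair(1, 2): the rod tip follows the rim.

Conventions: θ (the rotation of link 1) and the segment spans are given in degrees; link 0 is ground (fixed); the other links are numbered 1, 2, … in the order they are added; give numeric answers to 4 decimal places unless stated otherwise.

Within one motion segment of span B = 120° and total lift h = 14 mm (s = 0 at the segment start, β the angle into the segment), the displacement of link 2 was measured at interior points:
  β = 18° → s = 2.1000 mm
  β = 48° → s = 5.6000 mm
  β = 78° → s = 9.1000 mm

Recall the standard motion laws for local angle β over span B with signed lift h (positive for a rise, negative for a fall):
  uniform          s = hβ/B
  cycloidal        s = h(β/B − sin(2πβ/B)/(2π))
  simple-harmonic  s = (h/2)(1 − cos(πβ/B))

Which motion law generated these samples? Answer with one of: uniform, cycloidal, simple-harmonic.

candidates at β/B = r: uniform s = h·r (linear in β); cycloidal s = h·(r − sin(2πr)/(2π)); simple-harmonic s = (h/2)(1 − cos(πr))
β=18°: printed 2.1000 | uniform 2.1000, cycloidal 0.2974, simple-harmonic 0.7630
β=48°: printed 5.6000 | uniform 5.6000, cycloidal 4.2903, simple-harmonic 4.8369
β=78°: printed 9.1000 | uniform 9.1000, cycloidal 10.9026, simple-harmonic 10.1779
only one law matches every sample → uniform

uniform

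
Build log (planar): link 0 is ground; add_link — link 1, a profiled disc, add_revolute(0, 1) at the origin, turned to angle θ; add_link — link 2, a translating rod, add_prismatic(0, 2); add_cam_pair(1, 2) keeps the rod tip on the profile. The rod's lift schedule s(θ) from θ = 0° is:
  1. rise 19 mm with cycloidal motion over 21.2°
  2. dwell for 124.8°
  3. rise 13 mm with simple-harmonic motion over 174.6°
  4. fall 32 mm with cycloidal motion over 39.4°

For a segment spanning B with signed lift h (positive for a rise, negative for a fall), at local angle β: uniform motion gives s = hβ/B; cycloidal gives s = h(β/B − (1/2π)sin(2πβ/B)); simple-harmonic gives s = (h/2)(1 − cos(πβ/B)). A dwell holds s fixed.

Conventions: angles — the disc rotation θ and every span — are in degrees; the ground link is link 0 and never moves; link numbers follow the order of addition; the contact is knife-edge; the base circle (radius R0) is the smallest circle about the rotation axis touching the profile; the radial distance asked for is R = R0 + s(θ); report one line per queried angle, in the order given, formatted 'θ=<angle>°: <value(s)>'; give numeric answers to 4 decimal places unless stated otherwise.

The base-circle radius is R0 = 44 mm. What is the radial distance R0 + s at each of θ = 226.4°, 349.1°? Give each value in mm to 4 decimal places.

seg 1 [0°–21.2°] cycloidal, h=19: full span → s += 19 → s = 19.0000
seg 2 [21.2°–146°] dwell: s stays 19.0000
seg 3 [146°–320.6°] simple-harmonic, h=13: θ=226.4° here. β=80.4, B=174.6. 13/2·(1 − cos(π·0.4605)) = 5.6951 → s = 24.6951
seg 3 [146°–320.6°] simple-harmonic, h=13: full span → s += 13 → s = 32.0000
seg 4 [320.6°–360°] cycloidal, h=-32: θ=349.1° here. β=28.5, B=39.4. -32·(0.7234 − sin(2π·0.7234)/(2π)) = -28.1689 → s = 3.8311
θ=226.4°: R = R0 + s = 44 + 24.6951 = 68.6951
θ=349.1°: R = R0 + s = 44 + 3.8311 = 47.8311

θ=226.4°: 68.6951
θ=349.1°: 47.8311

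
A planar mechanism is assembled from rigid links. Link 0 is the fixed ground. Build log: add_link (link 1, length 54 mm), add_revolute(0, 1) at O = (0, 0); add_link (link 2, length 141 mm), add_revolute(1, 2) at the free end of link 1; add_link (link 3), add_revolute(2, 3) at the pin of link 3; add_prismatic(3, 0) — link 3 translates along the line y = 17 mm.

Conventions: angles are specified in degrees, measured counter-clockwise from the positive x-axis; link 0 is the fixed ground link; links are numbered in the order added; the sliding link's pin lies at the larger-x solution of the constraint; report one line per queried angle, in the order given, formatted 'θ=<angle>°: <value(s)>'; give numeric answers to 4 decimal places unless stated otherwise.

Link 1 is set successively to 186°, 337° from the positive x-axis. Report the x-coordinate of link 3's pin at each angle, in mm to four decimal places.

geometry: r = 54 mm, L = 141 mm, e = 17 mm
θ=186°: crank pin P = (r cos θ, r sin θ) = (-53.704182, -5.644537)
θ=186°: h = r sin θ − e = -5.644537 − 17 = -22.644537
θ=186°: x = r cos θ + √(L² − h²) = -53.704182 + 139.169770 = 85.465588
θ=337°: crank pin P = (r cos θ, r sin θ) = (49.707262, -21.099481)
θ=337°: h = r sin θ − e = -21.099481 − 17 = -38.099481
θ=337°: x = r cos θ + √(L² − h²) = 49.707262 + 135.755035 = 185.462297

θ=186°: 85.4656
θ=337°: 185.4623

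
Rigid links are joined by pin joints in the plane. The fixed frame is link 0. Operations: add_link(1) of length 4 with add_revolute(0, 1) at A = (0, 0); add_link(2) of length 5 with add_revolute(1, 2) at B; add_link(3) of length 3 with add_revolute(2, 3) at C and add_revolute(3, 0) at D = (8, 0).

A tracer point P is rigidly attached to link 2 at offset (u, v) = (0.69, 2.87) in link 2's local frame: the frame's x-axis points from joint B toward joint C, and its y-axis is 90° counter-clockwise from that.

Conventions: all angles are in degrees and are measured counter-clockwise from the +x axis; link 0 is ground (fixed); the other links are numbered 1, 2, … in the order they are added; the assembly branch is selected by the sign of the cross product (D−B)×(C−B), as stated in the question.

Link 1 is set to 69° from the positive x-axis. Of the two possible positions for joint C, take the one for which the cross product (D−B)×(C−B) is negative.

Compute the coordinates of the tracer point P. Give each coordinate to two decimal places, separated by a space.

A=(0,0), D=(8.00,0)
B = A + 4.00·(cos69°, sin69°) = (1.4335, 3.7343)
|BD| = 7.5541
circle(B,5.00) ∩ circle(D,3.00): a=4.8361, h=1.2698
  candidates: C₊=(6.2650,2.4474) cross=9.592; C₋=(5.0096,0.2399) cross=-9.592
  branch - wants cross < 0 → take C=(5.0096,0.2399) (cross=-9.592)
ex = (C−B)/|BC| = (0.7152,-0.6989); ey = (0.6989,0.7152)
P = B + 0.69·ex + 2.87·ey = (3.9328,5.3048)

3.93 5.30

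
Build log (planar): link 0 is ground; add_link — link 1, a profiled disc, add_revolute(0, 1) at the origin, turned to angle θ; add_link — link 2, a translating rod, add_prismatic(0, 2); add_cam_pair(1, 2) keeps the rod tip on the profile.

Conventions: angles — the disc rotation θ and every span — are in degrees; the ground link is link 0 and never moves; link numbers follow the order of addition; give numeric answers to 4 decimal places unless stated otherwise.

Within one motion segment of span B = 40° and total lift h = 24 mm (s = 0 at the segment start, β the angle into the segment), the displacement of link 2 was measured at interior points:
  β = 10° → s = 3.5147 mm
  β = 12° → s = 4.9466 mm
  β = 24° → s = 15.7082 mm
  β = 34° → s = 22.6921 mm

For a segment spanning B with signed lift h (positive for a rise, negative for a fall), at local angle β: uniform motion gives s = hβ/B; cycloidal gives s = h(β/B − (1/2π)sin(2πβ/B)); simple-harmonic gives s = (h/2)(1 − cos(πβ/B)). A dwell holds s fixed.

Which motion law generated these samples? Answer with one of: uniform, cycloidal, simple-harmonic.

candidates at β/B = r: uniform s = h·r (linear in β); cycloidal s = h·(r − sin(2πr)/(2π)); simple-harmonic s = (h/2)(1 − cos(πr))
β=10°: printed 3.5147 | uniform 6.0000, cycloidal 2.1803, simple-harmonic 3.5147
β=12°: printed 4.9466 | uniform 7.2000, cycloidal 3.5672, simple-harmonic 4.9466
β=24°: printed 15.7082 | uniform 14.4000, cycloidal 16.6452, simple-harmonic 15.7082
β=34°: printed 22.6921 | uniform 20.4000, cycloidal 23.4902, simple-harmonic 22.6921
only one law matches every sample → simple-harmonic

simple-harmonic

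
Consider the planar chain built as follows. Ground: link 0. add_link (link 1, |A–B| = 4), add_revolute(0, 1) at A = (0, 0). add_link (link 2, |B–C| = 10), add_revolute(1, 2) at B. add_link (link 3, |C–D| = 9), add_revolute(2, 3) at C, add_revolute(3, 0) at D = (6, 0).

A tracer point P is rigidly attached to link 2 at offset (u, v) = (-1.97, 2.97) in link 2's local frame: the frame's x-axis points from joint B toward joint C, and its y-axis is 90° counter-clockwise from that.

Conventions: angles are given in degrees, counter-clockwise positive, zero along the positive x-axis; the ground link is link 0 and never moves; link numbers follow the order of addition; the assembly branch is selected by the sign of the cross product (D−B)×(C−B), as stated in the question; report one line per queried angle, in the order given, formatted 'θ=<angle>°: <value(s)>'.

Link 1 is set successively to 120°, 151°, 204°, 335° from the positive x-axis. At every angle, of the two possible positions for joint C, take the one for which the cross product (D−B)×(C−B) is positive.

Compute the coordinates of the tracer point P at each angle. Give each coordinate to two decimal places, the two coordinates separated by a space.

A=(0,0), D=(6.00,0)
θ=120°: B = A + 4.00·(cos120°, sin120°) = (-2.0000, 3.4641)
θ=120°: |BD| = 8.7178
θ=120°: circle(B,10.00) ∩ circle(D,9.00): a=5.4486, h=8.3853
θ=120°:   candidates: C₊=(6.3320,8.9939) cross=73.101; C₋=(-0.3320,-6.3958) cross=-73.101
θ=120°:   branch + wants cross > 0 → take C=(6.3320,8.9939) (cross=73.101)
θ=120°: ex = (C−B)/|BC| = (0.8332,0.5530); ey = (-0.5530,0.8332)
θ=120°: P = B + -1.97·ex + 2.97·ey = (-5.2837,4.8493)
θ=151°: B = A + 4.00·(cos151°, sin151°) = (-3.4985, 1.9392)
θ=151°: |BD| = 9.6944
θ=151°: circle(B,10.00) ∩ circle(D,9.00): a=5.8272, h=8.1268
θ=151°:   candidates: C₊=(3.8365,8.7361) cross=78.784; C₋=(0.5852,-7.1889) cross=-78.784
θ=151°:   branch + wants cross > 0 → take C=(3.8365,8.7361) (cross=78.784)
θ=151°: ex = (C−B)/|BC| = (0.7335,0.6797); ey = (-0.6797,0.7335)
θ=151°: P = B + -1.97·ex + 2.97·ey = (-6.9621,2.7788)
θ=204°: B = A + 4.00·(cos204°, sin204°) = (-3.6542, -1.6269)
θ=204°: |BD| = 9.7903
θ=204°: circle(B,10.00) ∩ circle(D,9.00): a=5.8655, h=8.0991
θ=204°:   candidates: C₊=(0.7839,7.3343) cross=79.293; C₋=(3.4757,-8.6387) cross=-79.293
θ=204°:   branch + wants cross > 0 → take C=(0.7839,7.3343) (cross=79.293)
θ=204°: ex = (C−B)/|BC| = (0.4438,0.8961); ey = (-0.8961,0.4438)
θ=204°: P = B + -1.97·ex + 2.97·ey = (-7.1900,-2.0742)
θ=335°: B = A + 4.00·(cos335°, sin335°) = (3.6252, -1.6905)
θ=335°: |BD| = 2.9150
θ=335°: circle(B,10.00) ∩ circle(D,9.00): a=4.7165, h=8.8179
θ=335°:   candidates: C₊=(2.3540,8.2284) cross=25.704; C₋=(12.5813,-6.1389) cross=-25.704
θ=335°:   branch + wants cross > 0 → take C=(2.3540,8.2284) (cross=25.704)
θ=335°: ex = (C−B)/|BC| = (-0.1271,0.9919); ey = (-0.9919,-0.1271)
θ=335°: P = B + -1.97·ex + 2.97·ey = (0.9298,-4.0221)

θ=120°: -5.28 4.85
θ=151°: -6.96 2.78
θ=204°: -7.19 -2.07
θ=335°: 0.93 -4.02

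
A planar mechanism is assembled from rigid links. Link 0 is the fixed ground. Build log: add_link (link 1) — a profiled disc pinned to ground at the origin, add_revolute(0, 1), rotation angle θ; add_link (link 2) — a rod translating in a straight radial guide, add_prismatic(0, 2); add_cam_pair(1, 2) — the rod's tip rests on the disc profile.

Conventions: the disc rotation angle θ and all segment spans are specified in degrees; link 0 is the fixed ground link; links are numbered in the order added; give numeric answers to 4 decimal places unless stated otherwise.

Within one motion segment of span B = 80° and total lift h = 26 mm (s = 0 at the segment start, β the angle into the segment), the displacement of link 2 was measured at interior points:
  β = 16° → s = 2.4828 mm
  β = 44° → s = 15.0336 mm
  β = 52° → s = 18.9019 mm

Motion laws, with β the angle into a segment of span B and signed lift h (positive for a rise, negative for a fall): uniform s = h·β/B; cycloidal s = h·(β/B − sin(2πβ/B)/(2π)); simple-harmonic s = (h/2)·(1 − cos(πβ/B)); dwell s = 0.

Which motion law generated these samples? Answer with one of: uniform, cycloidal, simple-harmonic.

candidates at β/B = r: uniform s = h·r (linear in β); cycloidal s = h·(r − sin(2πr)/(2π)); simple-harmonic s = (h/2)(1 − cos(πr))
β=16°: printed 2.4828 | uniform 5.2000, cycloidal 1.2645, simple-harmonic 2.4828
β=44°: printed 15.0336 | uniform 14.3000, cycloidal 15.5787, simple-harmonic 15.0336
β=52°: printed 18.9019 | uniform 16.9000, cycloidal 20.2477, simple-harmonic 18.9019
only one law matches every sample → simple-harmonic

simple-harmonic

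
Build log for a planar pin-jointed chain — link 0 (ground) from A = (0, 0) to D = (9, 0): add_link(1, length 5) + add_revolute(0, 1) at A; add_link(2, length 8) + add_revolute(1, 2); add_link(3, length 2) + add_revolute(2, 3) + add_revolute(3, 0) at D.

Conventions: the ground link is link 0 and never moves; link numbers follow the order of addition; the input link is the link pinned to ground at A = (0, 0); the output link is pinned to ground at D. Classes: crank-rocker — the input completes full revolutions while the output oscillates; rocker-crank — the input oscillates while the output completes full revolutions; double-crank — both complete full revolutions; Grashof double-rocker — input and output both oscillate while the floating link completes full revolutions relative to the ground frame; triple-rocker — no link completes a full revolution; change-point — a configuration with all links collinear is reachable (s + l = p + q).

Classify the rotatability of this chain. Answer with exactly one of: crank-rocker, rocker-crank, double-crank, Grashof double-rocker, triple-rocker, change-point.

lengths: ground=9, input=5, coupler=8, output=2
sorted: s=2 (shortest), l=9 (longest), p+q=13
s + l = 11 vs p + q = 13
s + l < p + q (Grashof) with shortest = output link → rocker-crank

rocker-crank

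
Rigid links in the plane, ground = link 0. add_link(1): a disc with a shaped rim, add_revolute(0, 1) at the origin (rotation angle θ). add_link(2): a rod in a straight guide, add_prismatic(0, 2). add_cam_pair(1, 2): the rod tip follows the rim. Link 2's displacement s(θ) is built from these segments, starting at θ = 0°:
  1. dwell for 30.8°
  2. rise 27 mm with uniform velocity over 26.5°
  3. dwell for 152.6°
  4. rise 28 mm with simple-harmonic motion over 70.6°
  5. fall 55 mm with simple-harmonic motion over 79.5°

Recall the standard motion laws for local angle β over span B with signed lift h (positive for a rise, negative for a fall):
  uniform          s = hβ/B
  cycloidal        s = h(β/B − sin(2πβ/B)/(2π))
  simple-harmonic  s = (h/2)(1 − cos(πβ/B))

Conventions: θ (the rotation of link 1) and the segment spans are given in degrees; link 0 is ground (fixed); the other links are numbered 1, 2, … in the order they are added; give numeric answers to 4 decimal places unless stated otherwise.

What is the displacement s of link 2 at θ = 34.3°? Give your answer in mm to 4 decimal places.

segment 1 (0° to 30.8°, dwell): s unchanged at 0.0000
θ = 34.3° falls in segment 2 (30.8° to 57.3°, uniform, h = 27): β = 34.3 − 30.8 = 3.5°, B = 26.5°; Δs = 27·3.5/26.5 = 3.5660; s = 0.0000 + 3.5660 = 3.5660

3.5660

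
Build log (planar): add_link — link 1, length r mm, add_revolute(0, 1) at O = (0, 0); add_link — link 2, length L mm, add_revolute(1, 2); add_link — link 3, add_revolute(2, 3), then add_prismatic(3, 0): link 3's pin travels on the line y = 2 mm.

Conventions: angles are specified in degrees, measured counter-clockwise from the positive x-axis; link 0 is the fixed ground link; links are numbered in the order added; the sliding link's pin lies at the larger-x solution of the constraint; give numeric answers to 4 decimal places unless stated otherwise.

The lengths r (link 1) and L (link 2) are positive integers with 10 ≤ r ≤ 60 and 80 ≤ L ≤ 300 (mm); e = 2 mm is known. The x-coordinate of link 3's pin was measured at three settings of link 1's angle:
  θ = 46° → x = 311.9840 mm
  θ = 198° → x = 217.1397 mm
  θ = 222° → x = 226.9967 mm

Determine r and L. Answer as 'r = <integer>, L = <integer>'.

constraint per measurement: (x − r cos θ)² + (r sin θ − e)² = L²
subtracting the θ₁ and θ₂ equations cancels the r² and L² terms:
r = (x₁² − x₂²) / (2[(x₁cos θ₁ + e sin θ₁) − (x₂cos θ₂ + e sin θ₂)]) = 59.0000 → r = 59
L² = (x₁ − r cos θ₁)² + (r sin θ₁ − e)² = 75076.0210 → L = 274.0000 → L = 274
check at θ₃=222°: x = 226.9967 (printed 226.9967) ✓

r = 59, L = 274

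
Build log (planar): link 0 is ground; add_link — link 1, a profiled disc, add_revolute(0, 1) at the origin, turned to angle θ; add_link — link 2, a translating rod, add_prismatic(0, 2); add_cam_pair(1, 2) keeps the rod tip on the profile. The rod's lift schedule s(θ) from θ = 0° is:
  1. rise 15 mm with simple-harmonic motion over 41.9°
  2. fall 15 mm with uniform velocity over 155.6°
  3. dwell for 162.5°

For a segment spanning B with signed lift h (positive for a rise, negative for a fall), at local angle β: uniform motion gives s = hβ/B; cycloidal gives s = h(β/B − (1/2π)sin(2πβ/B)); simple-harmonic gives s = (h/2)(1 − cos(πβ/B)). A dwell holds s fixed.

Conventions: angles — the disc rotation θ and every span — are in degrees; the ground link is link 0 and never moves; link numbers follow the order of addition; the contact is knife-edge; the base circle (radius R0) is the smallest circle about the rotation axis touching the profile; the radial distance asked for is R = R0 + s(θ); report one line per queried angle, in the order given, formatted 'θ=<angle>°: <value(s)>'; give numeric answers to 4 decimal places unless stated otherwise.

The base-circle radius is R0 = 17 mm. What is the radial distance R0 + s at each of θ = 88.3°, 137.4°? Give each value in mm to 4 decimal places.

seg 1 [0°–41.9°] simple-harmonic, h=15: full span → s += 15 → s = 15.0000
seg 2 [41.9°–197.5°] uniform, h=-15: θ=88.3° here. β=46.4, B=155.6. -15·46.4/155.6 = -4.4730 → s = 10.5270
seg 2 [41.9°–197.5°] uniform, h=-15: θ=137.4° here. β=95.5, B=155.6. -15·95.5/155.6 = -9.2063 → s = 5.7937
θ=88.3°: R = R0 + s = 17 + 10.5270 = 27.5270
θ=137.4°: R = R0 + s = 17 + 5.7937 = 22.7937

θ=88.3°: 27.5270
θ=137.4°: 22.7937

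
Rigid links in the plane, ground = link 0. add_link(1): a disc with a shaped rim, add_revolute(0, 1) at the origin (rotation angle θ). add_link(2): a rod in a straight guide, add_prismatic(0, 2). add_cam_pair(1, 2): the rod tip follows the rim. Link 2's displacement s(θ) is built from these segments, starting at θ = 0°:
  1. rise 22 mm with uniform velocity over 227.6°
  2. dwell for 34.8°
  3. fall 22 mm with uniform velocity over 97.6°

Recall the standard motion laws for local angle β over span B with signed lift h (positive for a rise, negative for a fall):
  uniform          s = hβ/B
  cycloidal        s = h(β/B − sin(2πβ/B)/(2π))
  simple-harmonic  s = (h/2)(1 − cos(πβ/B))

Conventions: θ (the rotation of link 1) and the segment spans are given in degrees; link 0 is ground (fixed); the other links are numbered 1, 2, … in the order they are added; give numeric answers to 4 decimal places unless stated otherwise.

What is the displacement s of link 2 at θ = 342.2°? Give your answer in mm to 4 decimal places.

segment 1 (0° to 227.6°, uniform, h = 22) is passed completely: s = 0.0000 + (22) = 22.0000
segment 2 (227.6° to 262.4°, dwell): s unchanged at 22.0000
θ = 342.2° falls in segment 3 (262.4° to 360°, uniform, h = -22): β = 342.2 − 262.4 = 79.8°, B = 97.6°; Δs = -22·79.8/97.6 = -17.9877; s = 22.0000 − 17.9877 = 4.0123

4.0123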